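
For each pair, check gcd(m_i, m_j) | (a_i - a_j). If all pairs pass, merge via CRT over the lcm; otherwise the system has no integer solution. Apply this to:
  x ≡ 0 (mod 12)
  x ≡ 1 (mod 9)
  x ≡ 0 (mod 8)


Moduli 12, 9, 8 are not pairwise coprime, so CRT works modulo lcm(m_i) when all pairwise compatibility conditions hold.
Pairwise compatibility: gcd(m_i, m_j) must divide a_i - a_j for every pair.
Merge one congruence at a time:
  Start: x ≡ 0 (mod 12).
  Combine with x ≡ 1 (mod 9): gcd(12, 9) = 3, and 1 - 0 = 1 is NOT divisible by 3.
    ⇒ system is inconsistent (no integer solution).

No solution (the system is inconsistent).


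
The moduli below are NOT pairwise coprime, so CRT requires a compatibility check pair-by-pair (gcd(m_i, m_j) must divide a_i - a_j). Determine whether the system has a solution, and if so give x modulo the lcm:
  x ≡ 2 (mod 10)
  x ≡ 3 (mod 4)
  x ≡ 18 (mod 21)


Moduli 10, 4, 21 are not pairwise coprime, so CRT works modulo lcm(m_i) when all pairwise compatibility conditions hold.
Pairwise compatibility: gcd(m_i, m_j) must divide a_i - a_j for every pair.
Merge one congruence at a time:
  Start: x ≡ 2 (mod 10).
  Combine with x ≡ 3 (mod 4): gcd(10, 4) = 2, and 3 - 2 = 1 is NOT divisible by 2.
    ⇒ system is inconsistent (no integer solution).

No solution (the system is inconsistent).


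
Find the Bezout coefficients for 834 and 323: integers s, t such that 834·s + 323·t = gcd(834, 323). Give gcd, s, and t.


Euclidean algorithm on (834, 323) — divide until remainder is 0:
  834 = 2 · 323 + 188
  323 = 1 · 188 + 135
  188 = 1 · 135 + 53
  135 = 2 · 53 + 29
  53 = 1 · 29 + 24
  29 = 1 · 24 + 5
  24 = 4 · 5 + 4
  5 = 1 · 4 + 1
  4 = 4 · 1 + 0
gcd(834, 323) = 1.
Track Bezout coefficients alongside the remainders: start with r₀ = 834 = a·1 + b·0 (s = 1, t = 0) and r₁ = 323 = a·0 + b·1 (s = 0, t = 1); each new remainder r_{k+1} = r_{k-1} − q_k·r_k inherits s_{k+1} = s_{k-1} − q_k·s_k, t_{k+1} = t_{k-1} − q_k·t_k, so r_k = a·s_k + b·t_k at every step:
  q = 2: r = 188, s = 1 − 2·0 = 1, t = 0 − 2·1 = -2  (check: 834·1 + 323·(-2) = 188)
  q = 1: r = 135, s = 0 − 1·1 = -1, t = 1 − 1·(-2) = 3  (check: 834·(-1) + 323·3 = 135)
  q = 1: r = 53, s = 1 − 1·(-1) = 2, t = -2 − 1·3 = -5  (check: 834·2 + 323·(-5) = 53)
  q = 2: r = 29, s = -1 − 2·2 = -5, t = 3 − 2·(-5) = 13  (check: 834·(-5) + 323·13 = 29)
  q = 1: r = 24, s = 2 − 1·(-5) = 7, t = -5 − 1·13 = -18  (check: 834·7 + 323·(-18) = 24)
  q = 1: r = 5, s = -5 − 1·7 = -12, t = 13 − 1·(-18) = 31  (check: 834·(-12) + 323·31 = 5)
  q = 4: r = 4, s = 7 − 4·(-12) = 55, t = -18 − 4·31 = -142  (check: 834·55 + 323·(-142) = 4)
  q = 1: r = 1, s = -12 − 1·55 = -67, t = 31 − 1·(-142) = 173  (check: 834·(-67) + 323·173 = 1)
The row with r = 1 (the gcd) gives the Bezout coefficients s = -67, t = 173.
Result: 834 · (-67) + 323 · (173) = 1.

gcd(834, 323) = 1; s = -67, t = 173 (check: 834·(-67) + 323·173 = 1).


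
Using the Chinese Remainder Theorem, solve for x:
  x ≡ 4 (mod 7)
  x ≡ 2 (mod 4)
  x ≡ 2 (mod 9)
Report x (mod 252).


Moduli 7, 4, 9 are pairwise coprime; by CRT there is a unique solution modulo M = 7 · 4 · 9 = 252.
Solve pairwise, accumulating the modulus:
  Start with x ≡ 4 (mod 7).
  Combine with x ≡ 2 (mod 4): since gcd(7, 4) = 1, we get a unique residue mod 28.
    Write x = 4 + 7·t and substitute into x ≡ 2 (mod 4): 7·t ≡ 2 − 4 = -2 (mod 4).
    Reduce coefficients mod 4: 3·t ≡ 2 (mod 4).
    The inverse of 3 mod 4 is 3 (since 3·3 = 9 = 2·4 + 1), so t ≡ 3·2 = 6 ≡ 2 (mod 4).
    Then x = 4 + 7·2 = 18, valid modulo lcm(7, 4) = 28: x ≡ 18 (mod 28).
  Combine with x ≡ 2 (mod 9): since gcd(28, 9) = 1, we get a unique residue mod 252.
    Write x = 18 + 28·t and substitute into x ≡ 2 (mod 9): 28·t ≡ 2 − 18 = -16 (mod 9).
    Reduce coefficients mod 9: 1·t ≡ 2 (mod 9).
    So t ≡ 2 (mod 9).
    Then x = 18 + 28·2 = 74, valid modulo lcm(28, 9) = 252: x ≡ 74 (mod 252).
Verify: 74 mod 7 = 4 ✓, 74 mod 4 = 2 ✓, 74 mod 9 = 2 ✓.

x ≡ 74 (mod 252).


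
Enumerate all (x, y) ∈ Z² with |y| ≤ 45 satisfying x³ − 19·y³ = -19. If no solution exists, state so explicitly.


The equation is x³ - 19y³ = -19. For fixed y, x³ = 19·y³ − 19, so a solution requires the RHS to be a perfect cube.
Strategy: iterate y from -45 to 45, compute RHS = 19·y³ − 19, and check whether it is a (positive or negative) perfect cube.
Check small values of y:
  y = 0: RHS = -19 is not a perfect cube.
  y = 1: RHS = 0 = (0)³ ⇒ x = 0 works.
  y = -1: RHS = -38 is not a perfect cube.
  y = 2: RHS = 133 is not a perfect cube.
  y = -2: RHS = -171 is not a perfect cube.
  y = 3: RHS = 494 is not a perfect cube.
  y = -3: RHS = -532 is not a perfect cube.
Continuing the search up to |y| = 45 finds no further solutions beyond those listed.
Collected solutions: (0, 1).

Solutions (with |y| ≤ 45): (0, 1).


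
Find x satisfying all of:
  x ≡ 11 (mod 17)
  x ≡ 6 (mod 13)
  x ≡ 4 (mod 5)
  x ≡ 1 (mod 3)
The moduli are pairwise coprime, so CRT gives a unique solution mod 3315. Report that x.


Product of moduli M = 17 · 13 · 5 · 3 = 3315.
Merge one congruence at a time:
  Start: x ≡ 11 (mod 17).
  Combine with x ≡ 6 (mod 13); new modulus lcm = 221.
    Write x = 11 + 17·t and substitute into x ≡ 6 (mod 13): 17·t ≡ 6 − 11 = -5 (mod 13).
    Reduce coefficients mod 13: 4·t ≡ 8 (mod 13).
    The inverse of 4 mod 13 is 10 (since 4·10 = 40 = 3·13 + 1), so t ≡ 10·8 = 80 ≡ 2 (mod 13).
    Then x = 11 + 17·2 = 45, valid modulo lcm(17, 13) = 221: x ≡ 45 (mod 221).
  Combine with x ≡ 4 (mod 5); new modulus lcm = 1105.
    Write x = 45 + 221·t and substitute into x ≡ 4 (mod 5): 221·t ≡ 4 − 45 = -41 (mod 5).
    Reduce coefficients mod 5: 1·t ≡ 4 (mod 5).
    So t ≡ 4 (mod 5).
    Then x = 45 + 221·4 = 929, valid modulo lcm(221, 5) = 1105: x ≡ 929 (mod 1105).
  Combine with x ≡ 1 (mod 3); new modulus lcm = 3315.
    Write x = 929 + 1105·t and substitute into x ≡ 1 (mod 3): 1105·t ≡ 1 − 929 = -928 (mod 3).
    Reduce coefficients mod 3: 1·t ≡ 2 (mod 3).
    So t ≡ 2 (mod 3).
    Then x = 929 + 1105·2 = 3139, valid modulo lcm(1105, 3) = 3315: x ≡ 3139 (mod 3315).
Verify against each original: 3139 mod 17 = 11, 3139 mod 13 = 6, 3139 mod 5 = 4, 3139 mod 3 = 1.

x ≡ 3139 (mod 3315).


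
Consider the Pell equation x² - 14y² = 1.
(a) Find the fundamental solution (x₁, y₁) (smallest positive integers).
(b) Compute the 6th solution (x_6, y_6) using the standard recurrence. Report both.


Step 1: Find the fundamental solution (x₁, y₁) of x² - 14y² = 1.
  Expand √14 as a continued fraction. a₀ = ⌊√14⌋ = 3; iterate m_{k+1} = d_k·a_k − m_k, d_{k+1} = (14 − m_{k+1}²)/d_k, a_{k+1} = ⌊(a₀ + m_{k+1})/d_{k+1}⌋ (starting m₀ = 0, d₀ = 1), with convergents p_k = a_k·p_{k-1} + p_{k-2}, q_k = a_k·q_{k-1} + q_{k-2} (p₋₁ = 1, q₋₁ = 0):
  k = 0: a₀ = 3; p₀/q₀ = 3/1; p₀² − 14·q₀² = 9 − 14 = -5.
  k = 1: m = 3, d = 5, a = ⌊(3 + 3)/5⌋ = 1; p/q = (1·3 + 1)/(1·1 + 0) = 4/1; p² − 14·q² = 16 − 14 = 2.
  k = 2: m = 2, d = 2, a = ⌊(3 + 2)/2⌋ = 2; p/q = (2·4 + 3)/(2·1 + 1) = 11/3; p² − 14·q² = 121 − 126 = -5.
  k = 3: m = 2, d = 5, a = ⌊(3 + 2)/5⌋ = 1; p/q = (1·11 + 4)/(1·3 + 1) = 15/4; p² − 14·q² = 225 − 224 = 1.
  The first convergent with p² − 14·q² = 1 gives the fundamental solution (x₁, y₁) = (15, 4).
Step 2: Apply the recurrence (x_{n+1}, y_{n+1}) = (x₁x_n + 14y₁y_n, x₁y_n + y₁x_n) repeatedly.
  From (x_1, y_1) = (15, 4): x_2 = 15·15 + 14·4·4 = 449; y_2 = 15·4 + 4·15 = 120.
  From (x_2, y_2) = (449, 120): x_3 = 15·449 + 14·4·120 = 13455; y_3 = 15·120 + 4·449 = 3596.
  From (x_3, y_3) = (13455, 3596): x_4 = 15·13455 + 14·4·3596 = 403201; y_4 = 15·3596 + 4·13455 = 107760.
  From (x_4, y_4) = (403201, 107760): x_5 = 15·403201 + 14·4·107760 = 12082575; y_5 = 15·107760 + 4·403201 = 3229204.
  From (x_5, y_5) = (12082575, 3229204): x_6 = 15·12082575 + 14·4·3229204 = 362074049; y_6 = 15·3229204 + 4·12082575 = 96768360.
Step 3: Verify x_6² - 14·y_6² = 131097616959254401 - 131097616959254400 = 1 (should be 1). ✓

(x_1, y_1) = (15, 4); (x_6, y_6) = (362074049, 96768360).


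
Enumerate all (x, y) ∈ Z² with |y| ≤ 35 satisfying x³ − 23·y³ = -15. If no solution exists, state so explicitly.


The equation is x³ - 23y³ = -15. For fixed y, x³ = 23·y³ − 15, so a solution requires the RHS to be a perfect cube.
Strategy: iterate y from -35 to 35, compute RHS = 23·y³ − 15, and check whether it is a (positive or negative) perfect cube.
Check small values of y:
  y = 0: RHS = -15 is not a perfect cube.
  y = 1: RHS = 8 = (2)³ ⇒ x = 2 works.
  y = -1: RHS = -38 is not a perfect cube.
  y = 2: RHS = 169 is not a perfect cube.
  y = -2: RHS = -199 is not a perfect cube.
  y = 3: RHS = 606 is not a perfect cube.
  y = -3: RHS = -636 is not a perfect cube.
Continuing the search up to |y| = 35 finds no further solutions beyond those listed.
Collected solutions: (2, 1).

Solutions (with |y| ≤ 35): (2, 1).


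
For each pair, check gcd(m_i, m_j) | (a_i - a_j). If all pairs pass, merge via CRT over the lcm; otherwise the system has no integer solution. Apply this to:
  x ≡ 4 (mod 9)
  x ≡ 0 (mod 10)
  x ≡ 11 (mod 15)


Moduli 9, 10, 15 are not pairwise coprime, so CRT works modulo lcm(m_i) when all pairwise compatibility conditions hold.
Pairwise compatibility: gcd(m_i, m_j) must divide a_i - a_j for every pair.
Merge one congruence at a time:
  Start: x ≡ 4 (mod 9).
  Combine with x ≡ 0 (mod 10): gcd(9, 10) = 1; 0 - 4 = -4, which IS divisible by 1, so compatible.
    Write x = 4 + 9·t and substitute into x ≡ 0 (mod 10): 9·t ≡ 0 − 4 = -4 (mod 10).
    Reduce coefficients mod 10: 9·t ≡ 6 (mod 10).
    The inverse of 9 mod 10 is 9 (since 9·9 = 81 = 8·10 + 1), so t ≡ 9·6 = 54 ≡ 4 (mod 10).
    Then x = 4 + 9·4 = 40, valid modulo lcm(9, 10) = 90: x ≡ 40 (mod 90).
  Combine with x ≡ 11 (mod 15): gcd(90, 15) = 15, and 11 - 40 = -29 is NOT divisible by 15.
    ⇒ system is inconsistent (no integer solution).

No solution (the system is inconsistent).


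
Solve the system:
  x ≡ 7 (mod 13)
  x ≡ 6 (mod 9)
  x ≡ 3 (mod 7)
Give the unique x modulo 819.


Moduli 13, 9, 7 are pairwise coprime; by CRT there is a unique solution modulo M = 13 · 9 · 7 = 819.
Solve pairwise, accumulating the modulus:
  Start with x ≡ 7 (mod 13).
  Combine with x ≡ 6 (mod 9): since gcd(13, 9) = 1, we get a unique residue mod 117.
    Write x = 7 + 13·t and substitute into x ≡ 6 (mod 9): 13·t ≡ 6 − 7 = -1 (mod 9).
    Reduce coefficients mod 9: 4·t ≡ 8 (mod 9).
    The inverse of 4 mod 9 is 7 (since 4·7 = 28 = 3·9 + 1), so t ≡ 7·8 = 56 ≡ 2 (mod 9).
    Then x = 7 + 13·2 = 33, valid modulo lcm(13, 9) = 117: x ≡ 33 (mod 117).
  Combine with x ≡ 3 (mod 7): since gcd(117, 7) = 1, we get a unique residue mod 819.
    Write x = 33 + 117·t and substitute into x ≡ 3 (mod 7): 117·t ≡ 3 − 33 = -30 (mod 7).
    Reduce coefficients mod 7: 5·t ≡ 5 (mod 7).
    The inverse of 5 mod 7 is 3 (since 5·3 = 15 = 2·7 + 1), so t ≡ 3·5 = 15 ≡ 1 (mod 7).
    Then x = 33 + 117·1 = 150, valid modulo lcm(117, 7) = 819: x ≡ 150 (mod 819).
Verify: 150 mod 13 = 7 ✓, 150 mod 9 = 6 ✓, 150 mod 7 = 3 ✓.

x ≡ 150 (mod 819).


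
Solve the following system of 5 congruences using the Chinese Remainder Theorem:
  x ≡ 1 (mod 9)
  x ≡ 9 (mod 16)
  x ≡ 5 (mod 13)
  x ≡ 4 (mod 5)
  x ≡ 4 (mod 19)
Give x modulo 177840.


Product of moduli M = 9 · 16 · 13 · 5 · 19 = 177840.
Merge one congruence at a time:
  Start: x ≡ 1 (mod 9).
  Combine with x ≡ 9 (mod 16); new modulus lcm = 144.
    Write x = 1 + 9·t and substitute into x ≡ 9 (mod 16): 9·t ≡ 9 − 1 = 8 (mod 16).
    The inverse of 9 mod 16 is 9 (since 9·9 = 81 = 5·16 + 1), so t ≡ 9·8 = 72 ≡ 8 (mod 16).
    Then x = 1 + 9·8 = 73, valid modulo lcm(9, 16) = 144: x ≡ 73 (mod 144).
  Combine with x ≡ 5 (mod 13); new modulus lcm = 1872.
    Write x = 73 + 144·t and substitute into x ≡ 5 (mod 13): 144·t ≡ 5 − 73 = -68 (mod 13).
    Reduce coefficients mod 13: 1·t ≡ 10 (mod 13).
    So t ≡ 10 (mod 13).
    Then x = 73 + 144·10 = 1513, valid modulo lcm(144, 13) = 1872: x ≡ 1513 (mod 1872).
  Combine with x ≡ 4 (mod 5); new modulus lcm = 9360.
    Write x = 1513 + 1872·t and substitute into x ≡ 4 (mod 5): 1872·t ≡ 4 − 1513 = -1509 (mod 5).
    Reduce coefficients mod 5: 2·t ≡ 1 (mod 5).
    The inverse of 2 mod 5 is 3 (since 2·3 = 6 = 1·5 + 1), so t ≡ 3·1 = 3 ≡ 3 (mod 5).
    Then x = 1513 + 1872·3 = 7129, valid modulo lcm(1872, 5) = 9360: x ≡ 7129 (mod 9360).
  Combine with x ≡ 4 (mod 19); new modulus lcm = 177840.
    Write x = 7129 + 9360·t and substitute into x ≡ 4 (mod 19): 9360·t ≡ 4 − 7129 = -7125 (mod 19).
    Reduce coefficients mod 19: 12·t ≡ 0 (mod 19).
    The inverse of 12 mod 19 is 8 (since 12·8 = 96 = 5·19 + 1), so t ≡ 8·0 = 0 ≡ 0 (mod 19).
    Then x = 7129 + 9360·0 = 7129, valid modulo lcm(9360, 19) = 177840: x ≡ 7129 (mod 177840).
Verify against each original: 7129 mod 9 = 1, 7129 mod 16 = 9, 7129 mod 13 = 5, 7129 mod 5 = 4, 7129 mod 19 = 4.

x ≡ 7129 (mod 177840).


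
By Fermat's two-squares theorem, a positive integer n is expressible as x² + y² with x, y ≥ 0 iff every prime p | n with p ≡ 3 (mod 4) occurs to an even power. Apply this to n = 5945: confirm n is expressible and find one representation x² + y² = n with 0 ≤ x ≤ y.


Step 1: Factor n = 5945 = 5 · 29 · 41.
Step 2: Check the mod-4 condition on each prime factor: 5 ≡ 1 (mod 4), exponent 1; 29 ≡ 1 (mod 4), exponent 1; 41 ≡ 1 (mod 4), exponent 1.
All primes ≡ 3 (mod 4) appear to even exponent (or don't appear), so by the two-squares theorem n IS expressible as a sum of two squares.
Step 3: Build a representation. Here n = 5 · 29 · 41 is a product of primes ≡ 1 (mod 4). Each prime p ≡ 1 (mod 4) is itself a sum of two squares; find a² by testing p − a² for a perfect square:
  5: 5 − 1² = 4 = 2² ⇒ 5 = 1² + 2².
  29: 29 − 1² = 28, 29 − 2² = 25 = 5² ⇒ 29 = 2² + 5².
  41: 41 − 1² = 40, 41 − 2² = 37, 41 − 3² = 32, 41 − 4² = 25 = 5² ⇒ 41 = 4² + 5².
  Combine using the Brahmagupta–Fibonacci identity (a² + b²)(c² + d²) = (ac − bd)² + (ad + bc)² = (ac + bd)² + (ad − bc)²:
  5 · 29 = 145: from (1² + 2²)(2² + 5²), take (1·2 − 2·5, 1·5 + 2·2) = (2 − 10, 5 + 4) = (-8, 9); dropping signs (only squares matter) gives (8, 9); check 8² + 9² = 64 + 81 = 145 ✓.
  145 · 41 = 5945: from (8² + 9²)(4² + 5²), take (8·4 − 9·5, 8·5 + 9·4) = (32 − 45, 40 + 36) = (-13, 76); dropping signs (only squares matter) gives (13, 76); check 13² + 76² = 169 + 5776 = 5945 ✓.
Step 4: Order so x ≤ y and verify: 13² + 76² = 169 + 5776 = 5945 = n. ✓

n = 5945 = 13² + 76² (one valid representation with x ≤ y).


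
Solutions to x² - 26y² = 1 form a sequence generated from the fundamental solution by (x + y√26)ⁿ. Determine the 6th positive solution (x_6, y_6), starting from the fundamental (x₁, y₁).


Step 1: Find the fundamental solution (x₁, y₁) of x² - 26y² = 1.
  Expand √26 as a continued fraction. a₀ = ⌊√26⌋ = 5; iterate m_{k+1} = d_k·a_k − m_k, d_{k+1} = (26 − m_{k+1}²)/d_k, a_{k+1} = ⌊(a₀ + m_{k+1})/d_{k+1}⌋ (starting m₀ = 0, d₀ = 1), with convergents p_k = a_k·p_{k-1} + p_{k-2}, q_k = a_k·q_{k-1} + q_{k-2} (p₋₁ = 1, q₋₁ = 0):
  k = 0: a₀ = 5; p₀/q₀ = 5/1; p₀² − 26·q₀² = 25 − 26 = -1.
  k = 1: m = 5, d = 1, a = ⌊(5 + 5)/1⌋ = 10; p/q = (10·5 + 1)/(10·1 + 0) = 51/10; p² − 26·q² = 2601 − 2600 = 1.
  The first convergent with p² − 26·q² = 1 gives the fundamental solution (x₁, y₁) = (51, 10).
Step 2: Apply the recurrence (x_{n+1}, y_{n+1}) = (x₁x_n + 26y₁y_n, x₁y_n + y₁x_n) repeatedly.
  From (x_1, y_1) = (51, 10): x_2 = 51·51 + 26·10·10 = 5201; y_2 = 51·10 + 10·51 = 1020.
  From (x_2, y_2) = (5201, 1020): x_3 = 51·5201 + 26·10·1020 = 530451; y_3 = 51·1020 + 10·5201 = 104030.
  From (x_3, y_3) = (530451, 104030): x_4 = 51·530451 + 26·10·104030 = 54100801; y_4 = 51·104030 + 10·530451 = 10610040.
  From (x_4, y_4) = (54100801, 10610040): x_5 = 51·54100801 + 26·10·10610040 = 5517751251; y_5 = 51·10610040 + 10·54100801 = 1082120050.
  From (x_5, y_5) = (5517751251, 1082120050): x_6 = 51·5517751251 + 26·10·1082120050 = 562756526801; y_6 = 51·1082120050 + 10·5517751251 = 110365635060.
Step 3: Verify x_6² - 26·y_6² = 316694908457124631293601 - 316694908457124631293600 = 1 (should be 1). ✓

(x_1, y_1) = (51, 10); (x_6, y_6) = (562756526801, 110365635060).


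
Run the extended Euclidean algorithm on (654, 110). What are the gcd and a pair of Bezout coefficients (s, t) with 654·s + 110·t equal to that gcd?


Euclidean algorithm on (654, 110) — divide until remainder is 0:
  654 = 5 · 110 + 104
  110 = 1 · 104 + 6
  104 = 17 · 6 + 2
  6 = 3 · 2 + 0
gcd(654, 110) = 2.
Track Bezout coefficients alongside the remainders: start with r₀ = 654 = a·1 + b·0 (s = 1, t = 0) and r₁ = 110 = a·0 + b·1 (s = 0, t = 1); each new remainder r_{k+1} = r_{k-1} − q_k·r_k inherits s_{k+1} = s_{k-1} − q_k·s_k, t_{k+1} = t_{k-1} − q_k·t_k, so r_k = a·s_k + b·t_k at every step:
  q = 5: r = 104, s = 1 − 5·0 = 1, t = 0 − 5·1 = -5  (check: 654·1 + 110·(-5) = 104)
  q = 1: r = 6, s = 0 − 1·1 = -1, t = 1 − 1·(-5) = 6  (check: 654·(-1) + 110·6 = 6)
  q = 17: r = 2, s = 1 − 17·(-1) = 18, t = -5 − 17·6 = -107  (check: 654·18 + 110·(-107) = 2)
The row with r = 2 (the gcd) gives the Bezout coefficients s = 18, t = -107.
Result: 654 · (18) + 110 · (-107) = 2.

gcd(654, 110) = 2; s = 18, t = -107 (check: 654·18 + 110·(-107) = 2).


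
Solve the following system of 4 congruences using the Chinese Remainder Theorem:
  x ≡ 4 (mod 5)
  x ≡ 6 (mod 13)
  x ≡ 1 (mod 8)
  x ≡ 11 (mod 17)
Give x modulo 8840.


Product of moduli M = 5 · 13 · 8 · 17 = 8840.
Merge one congruence at a time:
  Start: x ≡ 4 (mod 5).
  Combine with x ≡ 6 (mod 13); new modulus lcm = 65.
    Write x = 4 + 5·t and substitute into x ≡ 6 (mod 13): 5·t ≡ 6 − 4 = 2 (mod 13).
    The inverse of 5 mod 13 is 8 (since 5·8 = 40 = 3·13 + 1), so t ≡ 8·2 = 16 ≡ 3 (mod 13).
    Then x = 4 + 5·3 = 19, valid modulo lcm(5, 13) = 65: x ≡ 19 (mod 65).
  Combine with x ≡ 1 (mod 8); new modulus lcm = 520.
    Write x = 19 + 65·t and substitute into x ≡ 1 (mod 8): 65·t ≡ 1 − 19 = -18 (mod 8).
    Reduce coefficients mod 8: 1·t ≡ 6 (mod 8).
    So t ≡ 6 (mod 8).
    Then x = 19 + 65·6 = 409, valid modulo lcm(65, 8) = 520: x ≡ 409 (mod 520).
  Combine with x ≡ 11 (mod 17); new modulus lcm = 8840.
    Write x = 409 + 520·t and substitute into x ≡ 11 (mod 17): 520·t ≡ 11 − 409 = -398 (mod 17).
    Reduce coefficients mod 17: 10·t ≡ 10 (mod 17).
    The inverse of 10 mod 17 is 12 (since 10·12 = 120 = 7·17 + 1), so t ≡ 12·10 = 120 ≡ 1 (mod 17).
    Then x = 409 + 520·1 = 929, valid modulo lcm(520, 17) = 8840: x ≡ 929 (mod 8840).
Verify against each original: 929 mod 5 = 4, 929 mod 13 = 6, 929 mod 8 = 1, 929 mod 17 = 11.

x ≡ 929 (mod 8840).


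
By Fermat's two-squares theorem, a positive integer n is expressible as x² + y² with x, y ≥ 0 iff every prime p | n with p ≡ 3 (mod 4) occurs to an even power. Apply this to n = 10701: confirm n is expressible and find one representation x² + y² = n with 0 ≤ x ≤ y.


Step 1: Factor n = 10701 = 3^2 · 29 · 41.
Step 2: Check the mod-4 condition on each prime factor: 3 ≡ 3 (mod 4), exponent 2 (must be even); 29 ≡ 1 (mod 4), exponent 1; 41 ≡ 1 (mod 4), exponent 1.
All primes ≡ 3 (mod 4) appear to even exponent (or don't appear), so by the two-squares theorem n IS expressible as a sum of two squares.
Step 3: Build a representation. Group n = k² · m with k = 3 and m = 29 · 41 = 1189 (a product of primes ≡ 1 (mod 4)); a representation of m scales to one of n via (k·x)² + (k·y)² = k²(x² + y²). Each prime p ≡ 1 (mod 4) is itself a sum of two squares; find a² by testing p − a² for a perfect square:
  29: 29 − 1² = 28, 29 − 2² = 25 = 5² ⇒ 29 = 2² + 5².
  41: 41 − 1² = 40, 41 − 2² = 37, 41 − 3² = 32, 41 − 4² = 25 = 5² ⇒ 41 = 4² + 5².
  Combine using the Brahmagupta–Fibonacci identity (a² + b²)(c² + d²) = (ac − bd)² + (ad + bc)² = (ac + bd)² + (ad − bc)²:
  29 · 41 = 1189: from (2² + 5²)(4² + 5²), take (2·4 − 5·5, 2·5 + 5·4) = (8 − 25, 10 + 20) = (-17, 30); dropping signs (only squares matter) gives (17, 30); check 17² + 30² = 289 + 900 = 1189 ✓.
  Scale by k = 3: (3·17, 3·30) = (51, 90).
Step 4: Order so x ≤ y and verify: 51² + 90² = 2601 + 8100 = 10701 = n. ✓

n = 10701 = 51² + 90² (one valid representation with x ≤ y).


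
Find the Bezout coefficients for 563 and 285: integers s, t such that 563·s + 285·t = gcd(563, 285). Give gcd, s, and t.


Euclidean algorithm on (563, 285) — divide until remainder is 0:
  563 = 1 · 285 + 278
  285 = 1 · 278 + 7
  278 = 39 · 7 + 5
  7 = 1 · 5 + 2
  5 = 2 · 2 + 1
  2 = 2 · 1 + 0
gcd(563, 285) = 1.
Track Bezout coefficients alongside the remainders: start with r₀ = 563 = a·1 + b·0 (s = 1, t = 0) and r₁ = 285 = a·0 + b·1 (s = 0, t = 1); each new remainder r_{k+1} = r_{k-1} − q_k·r_k inherits s_{k+1} = s_{k-1} − q_k·s_k, t_{k+1} = t_{k-1} − q_k·t_k, so r_k = a·s_k + b·t_k at every step:
  q = 1: r = 278, s = 1 − 1·0 = 1, t = 0 − 1·1 = -1  (check: 563·1 + 285·(-1) = 278)
  q = 1: r = 7, s = 0 − 1·1 = -1, t = 1 − 1·(-1) = 2  (check: 563·(-1) + 285·2 = 7)
  q = 39: r = 5, s = 1 − 39·(-1) = 40, t = -1 − 39·2 = -79  (check: 563·40 + 285·(-79) = 5)
  q = 1: r = 2, s = -1 − 1·40 = -41, t = 2 − 1·(-79) = 81  (check: 563·(-41) + 285·81 = 2)
  q = 2: r = 1, s = 40 − 2·(-41) = 122, t = -79 − 2·81 = -241  (check: 563·122 + 285·(-241) = 1)
The row with r = 1 (the gcd) gives the Bezout coefficients s = 122, t = -241.
Result: 563 · (122) + 285 · (-241) = 1.

gcd(563, 285) = 1; s = 122, t = -241 (check: 563·122 + 285·(-241) = 1).


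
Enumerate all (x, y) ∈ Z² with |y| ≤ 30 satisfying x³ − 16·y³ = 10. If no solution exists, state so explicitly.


The equation is x³ - 16y³ = 10. For fixed y, x³ = 16·y³ + 10, so a solution requires the RHS to be a perfect cube.
Strategy: iterate y from -30 to 30, compute RHS = 16·y³ + 10, and check whether it is a (positive or negative) perfect cube.
Check small values of y:
  y = 0: RHS = 10 is not a perfect cube.
  y = 1: RHS = 26 is not a perfect cube.
  y = -1: RHS = -6 is not a perfect cube.
  y = 2: RHS = 138 is not a perfect cube.
  y = -2: RHS = -118 is not a perfect cube.
  y = 3: RHS = 442 is not a perfect cube.
  y = -3: RHS = -422 is not a perfect cube.
Continuing the search up to |y| = 30 finds no solutions either.
No (x, y) in the scanned range satisfies the equation.

No integer solutions with |y| ≤ 30.


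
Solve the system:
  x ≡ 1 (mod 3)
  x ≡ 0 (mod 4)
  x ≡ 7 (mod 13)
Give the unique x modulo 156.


Moduli 3, 4, 13 are pairwise coprime; by CRT there is a unique solution modulo M = 3 · 4 · 13 = 156.
Solve pairwise, accumulating the modulus:
  Start with x ≡ 1 (mod 3).
  Combine with x ≡ 0 (mod 4): since gcd(3, 4) = 1, we get a unique residue mod 12.
    Write x = 1 + 3·t and substitute into x ≡ 0 (mod 4): 3·t ≡ 0 − 1 = -1 (mod 4).
    Reduce coefficients mod 4: 3·t ≡ 3 (mod 4).
    The inverse of 3 mod 4 is 3 (since 3·3 = 9 = 2·4 + 1), so t ≡ 3·3 = 9 ≡ 1 (mod 4).
    Then x = 1 + 3·1 = 4, valid modulo lcm(3, 4) = 12: x ≡ 4 (mod 12).
  Combine with x ≡ 7 (mod 13): since gcd(12, 13) = 1, we get a unique residue mod 156.
    Write x = 4 + 12·t and substitute into x ≡ 7 (mod 13): 12·t ≡ 7 − 4 = 3 (mod 13).
    The inverse of 12 mod 13 is 12 (since 12·12 = 144 = 11·13 + 1), so t ≡ 12·3 = 36 ≡ 10 (mod 13).
    Then x = 4 + 12·10 = 124, valid modulo lcm(12, 13) = 156: x ≡ 124 (mod 156).
Verify: 124 mod 3 = 1 ✓, 124 mod 4 = 0 ✓, 124 mod 13 = 7 ✓.

x ≡ 124 (mod 156).


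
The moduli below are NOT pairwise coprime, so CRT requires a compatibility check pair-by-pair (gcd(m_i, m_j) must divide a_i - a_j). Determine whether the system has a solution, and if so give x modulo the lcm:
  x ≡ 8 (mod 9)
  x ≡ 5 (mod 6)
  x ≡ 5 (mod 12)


Moduli 9, 6, 12 are not pairwise coprime, so CRT works modulo lcm(m_i) when all pairwise compatibility conditions hold.
Pairwise compatibility: gcd(m_i, m_j) must divide a_i - a_j for every pair.
Merge one congruence at a time:
  Start: x ≡ 8 (mod 9).
  Combine with x ≡ 5 (mod 6): gcd(9, 6) = 3; 5 - 8 = -3, which IS divisible by 3, so compatible.
    Write x = 8 + 9·t and substitute into x ≡ 5 (mod 6): 9·t ≡ 5 − 8 = -3 (mod 6).
    Divide the congruence (and modulus) by g = 3: 3·t ≡ -1 (mod 2).
    Reduce coefficients mod 2: 1·t ≡ 1 (mod 2).
    So t ≡ 1 (mod 2).
    Then x = 8 + 9·1 = 17, valid modulo lcm(9, 6) = 18: x ≡ 17 (mod 18).
  Combine with x ≡ 5 (mod 12): gcd(18, 12) = 6; 5 - 17 = -12, which IS divisible by 6, so compatible.
    Write x = 17 + 18·t and substitute into x ≡ 5 (mod 12): 18·t ≡ 5 − 17 = -12 (mod 12).
    Divide the congruence (and modulus) by g = 6: 3·t ≡ -2 (mod 2).
    Reduce coefficients mod 2: 1·t ≡ 0 (mod 2).
    So t ≡ 0 (mod 2).
    Then x = 17 + 18·0 = 17, valid modulo lcm(18, 12) = 36: x ≡ 17 (mod 36).
Verify: 17 mod 9 = 8, 17 mod 6 = 5, 17 mod 12 = 5.

x ≡ 17 (mod 36).


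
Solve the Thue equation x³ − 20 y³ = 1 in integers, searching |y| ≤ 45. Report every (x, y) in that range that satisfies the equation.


The equation is x³ - 20y³ = 1. For fixed y, x³ = 20·y³ + 1, so a solution requires the RHS to be a perfect cube.
Strategy: iterate y from -45 to 45, compute RHS = 20·y³ + 1, and check whether it is a (positive or negative) perfect cube.
Check small values of y:
  y = 0: RHS = 1 = (1)³ ⇒ x = 1 works.
  y = 1: RHS = 21 is not a perfect cube.
  y = -1: RHS = -19 is not a perfect cube.
  y = 2: RHS = 161 is not a perfect cube.
  y = -2: RHS = -159 is not a perfect cube.
  y = 3: RHS = 541 is not a perfect cube.
  y = -3: RHS = -539 is not a perfect cube.
Continuing, at y = -7: RHS = -6859 = (-19)³ ⇒ x = -19 works.
Searching the remaining y in |y| ≤ 45 finds no further solutions.
Collected solutions: (1, 0), (-19, -7).

Solutions (with |y| ≤ 45): (1, 0), (-19, -7).


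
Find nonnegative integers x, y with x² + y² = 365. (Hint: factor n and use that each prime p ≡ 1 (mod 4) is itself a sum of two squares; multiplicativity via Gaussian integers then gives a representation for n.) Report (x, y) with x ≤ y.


Step 1: Factor n = 365 = 5 · 73.
Step 2: Check the mod-4 condition on each prime factor: 5 ≡ 1 (mod 4), exponent 1; 73 ≡ 1 (mod 4), exponent 1.
All primes ≡ 3 (mod 4) appear to even exponent (or don't appear), so by the two-squares theorem n IS expressible as a sum of two squares.
Step 3: Build a representation. Here n = 5 · 73 is a product of primes ≡ 1 (mod 4). Each prime p ≡ 1 (mod 4) is itself a sum of two squares; find a² by testing p − a² for a perfect square:
  5: 5 − 1² = 4 = 2² ⇒ 5 = 1² + 2².
  73: 73 − 1² = 72, 73 − 2² = 69, 73 − 3² = 64 = 8² ⇒ 73 = 3² + 8².
  Combine using the Brahmagupta–Fibonacci identity (a² + b²)(c² + d²) = (ac − bd)² + (ad + bc)² = (ac + bd)² + (ad − bc)²:
  5 · 73 = 365: from (1² + 2²)(3² + 8²), take (1·3 − 2·8, 1·8 + 2·3) = (3 − 16, 8 + 6) = (-13, 14); dropping signs (only squares matter) gives (13, 14); check 13² + 14² = 169 + 196 = 365 ✓.
Step 4: Order so x ≤ y and verify: 13² + 14² = 169 + 196 = 365 = n. ✓

n = 365 = 13² + 14² (one valid representation with x ≤ y).


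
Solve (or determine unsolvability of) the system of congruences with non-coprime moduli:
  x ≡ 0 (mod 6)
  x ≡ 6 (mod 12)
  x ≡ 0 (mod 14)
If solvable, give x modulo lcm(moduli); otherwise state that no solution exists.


Moduli 6, 12, 14 are not pairwise coprime, so CRT works modulo lcm(m_i) when all pairwise compatibility conditions hold.
Pairwise compatibility: gcd(m_i, m_j) must divide a_i - a_j for every pair.
Merge one congruence at a time:
  Start: x ≡ 0 (mod 6).
  Combine with x ≡ 6 (mod 12): gcd(6, 12) = 6; 6 - 0 = 6, which IS divisible by 6, so compatible.
    Write x = 0 + 6·t and substitute into x ≡ 6 (mod 12): 6·t ≡ 6 − 0 = 6 (mod 12).
    Divide the congruence (and modulus) by g = 6: 1·t ≡ 1 (mod 2).
    So t ≡ 1 (mod 2).
    Then x = 0 + 6·1 = 6, valid modulo lcm(6, 12) = 12: x ≡ 6 (mod 12).
  Combine with x ≡ 0 (mod 14): gcd(12, 14) = 2; 0 - 6 = -6, which IS divisible by 2, so compatible.
    Write x = 6 + 12·t and substitute into x ≡ 0 (mod 14): 12·t ≡ 0 − 6 = -6 (mod 14).
    Divide the congruence (and modulus) by g = 2: 6·t ≡ -3 (mod 7).
    Reduce coefficients mod 7: 6·t ≡ 4 (mod 7).
    The inverse of 6 mod 7 is 6 (since 6·6 = 36 = 5·7 + 1), so t ≡ 6·4 = 24 ≡ 3 (mod 7).
    Then x = 6 + 12·3 = 42, valid modulo lcm(12, 14) = 84: x ≡ 42 (mod 84).
Verify: 42 mod 6 = 0, 42 mod 12 = 6, 42 mod 14 = 0.

x ≡ 42 (mod 84).


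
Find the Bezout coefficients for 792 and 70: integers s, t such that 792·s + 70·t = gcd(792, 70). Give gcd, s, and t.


Euclidean algorithm on (792, 70) — divide until remainder is 0:
  792 = 11 · 70 + 22
  70 = 3 · 22 + 4
  22 = 5 · 4 + 2
  4 = 2 · 2 + 0
gcd(792, 70) = 2.
Track Bezout coefficients alongside the remainders: start with r₀ = 792 = a·1 + b·0 (s = 1, t = 0) and r₁ = 70 = a·0 + b·1 (s = 0, t = 1); each new remainder r_{k+1} = r_{k-1} − q_k·r_k inherits s_{k+1} = s_{k-1} − q_k·s_k, t_{k+1} = t_{k-1} − q_k·t_k, so r_k = a·s_k + b·t_k at every step:
  q = 11: r = 22, s = 1 − 11·0 = 1, t = 0 − 11·1 = -11  (check: 792·1 + 70·(-11) = 22)
  q = 3: r = 4, s = 0 − 3·1 = -3, t = 1 − 3·(-11) = 34  (check: 792·(-3) + 70·34 = 4)
  q = 5: r = 2, s = 1 − 5·(-3) = 16, t = -11 − 5·34 = -181  (check: 792·16 + 70·(-181) = 2)
The row with r = 2 (the gcd) gives the Bezout coefficients s = 16, t = -181.
Result: 792 · (16) + 70 · (-181) = 2.

gcd(792, 70) = 2; s = 16, t = -181 (check: 792·16 + 70·(-181) = 2).


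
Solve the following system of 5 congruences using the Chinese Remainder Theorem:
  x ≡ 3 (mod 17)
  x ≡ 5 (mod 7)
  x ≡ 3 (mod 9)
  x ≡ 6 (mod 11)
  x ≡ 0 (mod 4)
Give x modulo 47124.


Product of moduli M = 17 · 7 · 9 · 11 · 4 = 47124.
Merge one congruence at a time:
  Start: x ≡ 3 (mod 17).
  Combine with x ≡ 5 (mod 7); new modulus lcm = 119.
    Write x = 3 + 17·t and substitute into x ≡ 5 (mod 7): 17·t ≡ 5 − 3 = 2 (mod 7).
    Reduce coefficients mod 7: 3·t ≡ 2 (mod 7).
    The inverse of 3 mod 7 is 5 (since 3·5 = 15 = 2·7 + 1), so t ≡ 5·2 = 10 ≡ 3 (mod 7).
    Then x = 3 + 17·3 = 54, valid modulo lcm(17, 7) = 119: x ≡ 54 (mod 119).
  Combine with x ≡ 3 (mod 9); new modulus lcm = 1071.
    Write x = 54 + 119·t and substitute into x ≡ 3 (mod 9): 119·t ≡ 3 − 54 = -51 (mod 9).
    Reduce coefficients mod 9: 2·t ≡ 3 (mod 9).
    The inverse of 2 mod 9 is 5 (since 2·5 = 10 = 1·9 + 1), so t ≡ 5·3 = 15 ≡ 6 (mod 9).
    Then x = 54 + 119·6 = 768, valid modulo lcm(119, 9) = 1071: x ≡ 768 (mod 1071).
  Combine with x ≡ 6 (mod 11); new modulus lcm = 11781.
    Write x = 768 + 1071·t and substitute into x ≡ 6 (mod 11): 1071·t ≡ 6 − 768 = -762 (mod 11).
    Reduce coefficients mod 11: 4·t ≡ 8 (mod 11).
    The inverse of 4 mod 11 is 3 (since 4·3 = 12 = 1·11 + 1), so t ≡ 3·8 = 24 ≡ 2 (mod 11).
    Then x = 768 + 1071·2 = 2910, valid modulo lcm(1071, 11) = 11781: x ≡ 2910 (mod 11781).
  Combine with x ≡ 0 (mod 4); new modulus lcm = 47124.
    Write x = 2910 + 11781·t and substitute into x ≡ 0 (mod 4): 11781·t ≡ 0 − 2910 = -2910 (mod 4).
    Reduce coefficients mod 4: 1·t ≡ 2 (mod 4).
    So t ≡ 2 (mod 4).
    Then x = 2910 + 11781·2 = 26472, valid modulo lcm(11781, 4) = 47124: x ≡ 26472 (mod 47124).
Verify against each original: 26472 mod 17 = 3, 26472 mod 7 = 5, 26472 mod 9 = 3, 26472 mod 11 = 6, 26472 mod 4 = 0.

x ≡ 26472 (mod 47124).


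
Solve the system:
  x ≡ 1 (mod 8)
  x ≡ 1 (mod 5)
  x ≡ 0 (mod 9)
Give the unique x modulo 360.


Moduli 8, 5, 9 are pairwise coprime; by CRT there is a unique solution modulo M = 8 · 5 · 9 = 360.
Solve pairwise, accumulating the modulus:
  Start with x ≡ 1 (mod 8).
  Combine with x ≡ 1 (mod 5): since gcd(8, 5) = 1, we get a unique residue mod 40.
    Write x = 1 + 8·t and substitute into x ≡ 1 (mod 5): 8·t ≡ 1 − 1 = 0 (mod 5).
    Reduce coefficients mod 5: 3·t ≡ 0 (mod 5).
    The inverse of 3 mod 5 is 2 (since 3·2 = 6 = 1·5 + 1), so t ≡ 2·0 = 0 ≡ 0 (mod 5).
    Then x = 1 + 8·0 = 1, valid modulo lcm(8, 5) = 40: x ≡ 1 (mod 40).
  Combine with x ≡ 0 (mod 9): since gcd(40, 9) = 1, we get a unique residue mod 360.
    Write x = 1 + 40·t and substitute into x ≡ 0 (mod 9): 40·t ≡ 0 − 1 = -1 (mod 9).
    Reduce coefficients mod 9: 4·t ≡ 8 (mod 9).
    The inverse of 4 mod 9 is 7 (since 4·7 = 28 = 3·9 + 1), so t ≡ 7·8 = 56 ≡ 2 (mod 9).
    Then x = 1 + 40·2 = 81, valid modulo lcm(40, 9) = 360: x ≡ 81 (mod 360).
Verify: 81 mod 8 = 1 ✓, 81 mod 5 = 1 ✓, 81 mod 9 = 0 ✓.

x ≡ 81 (mod 360).


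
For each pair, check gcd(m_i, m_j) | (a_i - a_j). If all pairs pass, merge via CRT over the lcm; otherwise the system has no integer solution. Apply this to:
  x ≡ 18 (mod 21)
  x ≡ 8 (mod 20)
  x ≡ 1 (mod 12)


Moduli 21, 20, 12 are not pairwise coprime, so CRT works modulo lcm(m_i) when all pairwise compatibility conditions hold.
Pairwise compatibility: gcd(m_i, m_j) must divide a_i - a_j for every pair.
Merge one congruence at a time:
  Start: x ≡ 18 (mod 21).
  Combine with x ≡ 8 (mod 20): gcd(21, 20) = 1; 8 - 18 = -10, which IS divisible by 1, so compatible.
    Write x = 18 + 21·t and substitute into x ≡ 8 (mod 20): 21·t ≡ 8 − 18 = -10 (mod 20).
    Reduce coefficients mod 20: 1·t ≡ 10 (mod 20).
    So t ≡ 10 (mod 20).
    Then x = 18 + 21·10 = 228, valid modulo lcm(21, 20) = 420: x ≡ 228 (mod 420).
  Combine with x ≡ 1 (mod 12): gcd(420, 12) = 12, and 1 - 228 = -227 is NOT divisible by 12.
    ⇒ system is inconsistent (no integer solution).

No solution (the system is inconsistent).


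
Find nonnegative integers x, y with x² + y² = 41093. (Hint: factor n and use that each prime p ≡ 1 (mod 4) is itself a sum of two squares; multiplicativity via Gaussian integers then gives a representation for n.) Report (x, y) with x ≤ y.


Step 1: Factor n = 41093 = 13 · 29 · 109.
Step 2: Check the mod-4 condition on each prime factor: 13 ≡ 1 (mod 4), exponent 1; 29 ≡ 1 (mod 4), exponent 1; 109 ≡ 1 (mod 4), exponent 1.
All primes ≡ 3 (mod 4) appear to even exponent (or don't appear), so by the two-squares theorem n IS expressible as a sum of two squares.
Step 3: Build a representation. Here n = 13 · 29 · 109 is a product of primes ≡ 1 (mod 4). Each prime p ≡ 1 (mod 4) is itself a sum of two squares; find a² by testing p − a² for a perfect square:
  13: 13 − 1² = 12, 13 − 2² = 9 = 3² ⇒ 13 = 2² + 3².
  29: 29 − 1² = 28, 29 − 2² = 25 = 5² ⇒ 29 = 2² + 5².
  109: 109 − 1² = 108, 109 − 2² = 105, 109 − 3² = 100 = 10² ⇒ 109 = 3² + 10².
  Combine using the Brahmagupta–Fibonacci identity (a² + b²)(c² + d²) = (ac − bd)² + (ad + bc)² = (ac + bd)² + (ad − bc)²:
  13 · 29 = 377: from (2² + 3²)(2² + 5²), take (2·2 − 3·5, 2·5 + 3·2) = (4 − 15, 10 + 6) = (-11, 16); dropping signs (only squares matter) gives (11, 16); check 11² + 16² = 121 + 256 = 377 ✓.
  377 · 109 = 41093: from (11² + 16²)(3² + 10²), take (11·3 − 16·10, 11·10 + 16·3) = (33 − 160, 110 + 48) = (-127, 158); dropping signs (only squares matter) gives (127, 158); check 127² + 158² = 16129 + 24964 = 41093 ✓.
Step 4: Order so x ≤ y and verify: 127² + 158² = 16129 + 24964 = 41093 = n. ✓

n = 41093 = 127² + 158² (one valid representation with x ≤ y).


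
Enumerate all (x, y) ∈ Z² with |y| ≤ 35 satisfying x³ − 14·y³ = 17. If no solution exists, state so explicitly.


The equation is x³ - 14y³ = 17. For fixed y, x³ = 14·y³ + 17, so a solution requires the RHS to be a perfect cube.
Strategy: iterate y from -35 to 35, compute RHS = 14·y³ + 17, and check whether it is a (positive or negative) perfect cube.
Check small values of y:
  y = 0: RHS = 17 is not a perfect cube.
  y = 1: RHS = 31 is not a perfect cube.
  y = -1: RHS = 3 is not a perfect cube.
  y = 2: RHS = 129 is not a perfect cube.
  y = -2: RHS = -95 is not a perfect cube.
  y = 3: RHS = 395 is not a perfect cube.
  y = -3: RHS = -361 is not a perfect cube.
Continuing the search up to |y| = 35 finds no solutions either.
No (x, y) in the scanned range satisfies the equation.

No integer solutions with |y| ≤ 35.


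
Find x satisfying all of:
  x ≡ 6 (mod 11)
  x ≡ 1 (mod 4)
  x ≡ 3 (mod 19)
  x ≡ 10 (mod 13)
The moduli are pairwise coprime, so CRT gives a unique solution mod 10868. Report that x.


Product of moduli M = 11 · 4 · 19 · 13 = 10868.
Merge one congruence at a time:
  Start: x ≡ 6 (mod 11).
  Combine with x ≡ 1 (mod 4); new modulus lcm = 44.
    Write x = 6 + 11·t and substitute into x ≡ 1 (mod 4): 11·t ≡ 1 − 6 = -5 (mod 4).
    Reduce coefficients mod 4: 3·t ≡ 3 (mod 4).
    The inverse of 3 mod 4 is 3 (since 3·3 = 9 = 2·4 + 1), so t ≡ 3·3 = 9 ≡ 1 (mod 4).
    Then x = 6 + 11·1 = 17, valid modulo lcm(11, 4) = 44: x ≡ 17 (mod 44).
  Combine with x ≡ 3 (mod 19); new modulus lcm = 836.
    Write x = 17 + 44·t and substitute into x ≡ 3 (mod 19): 44·t ≡ 3 − 17 = -14 (mod 19).
    Reduce coefficients mod 19: 6·t ≡ 5 (mod 19).
    The inverse of 6 mod 19 is 16 (since 6·16 = 96 = 5·19 + 1), so t ≡ 16·5 = 80 ≡ 4 (mod 19).
    Then x = 17 + 44·4 = 193, valid modulo lcm(44, 19) = 836: x ≡ 193 (mod 836).
  Combine with x ≡ 10 (mod 13); new modulus lcm = 10868.
    Write x = 193 + 836·t and substitute into x ≡ 10 (mod 13): 836·t ≡ 10 − 193 = -183 (mod 13).
    Reduce coefficients mod 13: 4·t ≡ 12 (mod 13).
    The inverse of 4 mod 13 is 10 (since 4·10 = 40 = 3·13 + 1), so t ≡ 10·12 = 120 ≡ 3 (mod 13).
    Then x = 193 + 836·3 = 2701, valid modulo lcm(836, 13) = 10868: x ≡ 2701 (mod 10868).
Verify against each original: 2701 mod 11 = 6, 2701 mod 4 = 1, 2701 mod 19 = 3, 2701 mod 13 = 10.

x ≡ 2701 (mod 10868).


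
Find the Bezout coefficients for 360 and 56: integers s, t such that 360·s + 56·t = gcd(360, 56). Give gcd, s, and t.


Euclidean algorithm on (360, 56) — divide until remainder is 0:
  360 = 6 · 56 + 24
  56 = 2 · 24 + 8
  24 = 3 · 8 + 0
gcd(360, 56) = 8.
Track Bezout coefficients alongside the remainders: start with r₀ = 360 = a·1 + b·0 (s = 1, t = 0) and r₁ = 56 = a·0 + b·1 (s = 0, t = 1); each new remainder r_{k+1} = r_{k-1} − q_k·r_k inherits s_{k+1} = s_{k-1} − q_k·s_k, t_{k+1} = t_{k-1} − q_k·t_k, so r_k = a·s_k + b·t_k at every step:
  q = 6: r = 24, s = 1 − 6·0 = 1, t = 0 − 6·1 = -6  (check: 360·1 + 56·(-6) = 24)
  q = 2: r = 8, s = 0 − 2·1 = -2, t = 1 − 2·(-6) = 13  (check: 360·(-2) + 56·13 = 8)
The row with r = 8 (the gcd) gives the Bezout coefficients s = -2, t = 13.
Result: 360 · (-2) + 56 · (13) = 8.

gcd(360, 56) = 8; s = -2, t = 13 (check: 360·(-2) + 56·13 = 8).


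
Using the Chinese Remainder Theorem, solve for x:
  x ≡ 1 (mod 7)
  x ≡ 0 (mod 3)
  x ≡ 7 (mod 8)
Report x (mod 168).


Moduli 7, 3, 8 are pairwise coprime; by CRT there is a unique solution modulo M = 7 · 3 · 8 = 168.
Solve pairwise, accumulating the modulus:
  Start with x ≡ 1 (mod 7).
  Combine with x ≡ 0 (mod 3): since gcd(7, 3) = 1, we get a unique residue mod 21.
    Write x = 1 + 7·t and substitute into x ≡ 0 (mod 3): 7·t ≡ 0 − 1 = -1 (mod 3).
    Reduce coefficients mod 3: 1·t ≡ 2 (mod 3).
    So t ≡ 2 (mod 3).
    Then x = 1 + 7·2 = 15, valid modulo lcm(7, 3) = 21: x ≡ 15 (mod 21).
  Combine with x ≡ 7 (mod 8): since gcd(21, 8) = 1, we get a unique residue mod 168.
    Write x = 15 + 21·t and substitute into x ≡ 7 (mod 8): 21·t ≡ 7 − 15 = -8 (mod 8).
    Reduce coefficients mod 8: 5·t ≡ 0 (mod 8).
    The inverse of 5 mod 8 is 5 (since 5·5 = 25 = 3·8 + 1), so t ≡ 5·0 = 0 ≡ 0 (mod 8).
    Then x = 15 + 21·0 = 15, valid modulo lcm(21, 8) = 168: x ≡ 15 (mod 168).
Verify: 15 mod 7 = 1 ✓, 15 mod 3 = 0 ✓, 15 mod 8 = 7 ✓.

x ≡ 15 (mod 168).
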